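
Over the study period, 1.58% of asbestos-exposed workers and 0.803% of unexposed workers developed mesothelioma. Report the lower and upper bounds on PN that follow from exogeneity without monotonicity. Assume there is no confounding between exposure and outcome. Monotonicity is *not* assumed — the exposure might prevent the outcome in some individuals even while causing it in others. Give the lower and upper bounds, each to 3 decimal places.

p₁ = 0.0158, p₀ = 0.00803.
Under exogeneity alone the bounds on PN are max{0,(p₁−p₀)/p₁} ≤ PN ≤ min{1,(1−p₀)/p₁}.
  lower = (p₁ − p₀)/p₁ = 0.00777 / 0.0158 ≈ 0.4918
  upper = min{1, (1 − p₀)/p₁} = 0.99197 / 0.0158 ≈ 62.7829 → capped at 1

0.492 ≤ PN ≤ 1.000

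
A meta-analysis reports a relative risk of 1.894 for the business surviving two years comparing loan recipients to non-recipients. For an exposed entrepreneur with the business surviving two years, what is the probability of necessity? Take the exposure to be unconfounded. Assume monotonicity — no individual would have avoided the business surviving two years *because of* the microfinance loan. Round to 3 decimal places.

PN ≈ 0.472

Under exogeneity and monotonicity, PN = (RR − 1) / RR = 1 − 1/RR.
PN = (1.894 − 1) / 1.894 = 0.894 / 1.894 ≈ 0.4720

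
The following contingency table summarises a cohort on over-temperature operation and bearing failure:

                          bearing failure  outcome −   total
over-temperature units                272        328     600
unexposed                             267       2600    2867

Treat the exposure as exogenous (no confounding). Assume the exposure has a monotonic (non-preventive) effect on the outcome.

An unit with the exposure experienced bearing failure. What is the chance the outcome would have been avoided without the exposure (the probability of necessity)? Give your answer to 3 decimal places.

PN ≈ 0.795

p₁ = P(outcome | exposed) = 272/600 = 0.45333
p₀ = P(outcome | unexposed) = 267/2867 = 0.093129
Under exogeneity and monotonicity, PN = (p₁ − p₀)/p₁.
PN = (0.45333 − 0.093129) / 0.45333 ≈ 0.7946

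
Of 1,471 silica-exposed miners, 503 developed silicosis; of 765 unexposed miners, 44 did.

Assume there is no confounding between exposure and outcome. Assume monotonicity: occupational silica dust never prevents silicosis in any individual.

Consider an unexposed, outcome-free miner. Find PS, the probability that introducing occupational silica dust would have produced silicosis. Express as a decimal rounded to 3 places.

PS ≈ 0.302

p₁ = P(outcome | exposed) = 503/1471 = 0.34194
p₀ = P(outcome | unexposed) = 44/765 = 0.057516
Under exogeneity and monotonicity, PS = (p₁ − p₀) / (1 − p₀).
PS = (0.34194 − 0.057516) / (1 − 0.057516) = 0.28443 / 0.94248 ≈ 0.3018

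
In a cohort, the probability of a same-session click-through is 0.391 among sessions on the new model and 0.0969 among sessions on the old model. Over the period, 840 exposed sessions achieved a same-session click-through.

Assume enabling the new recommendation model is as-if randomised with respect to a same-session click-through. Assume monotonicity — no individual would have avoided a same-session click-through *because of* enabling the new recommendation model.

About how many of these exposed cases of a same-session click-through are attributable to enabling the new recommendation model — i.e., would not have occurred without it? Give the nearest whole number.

about 632 cases

Let p₁ = 0.391, p₀ = 0.0969.
PN = (p₁ − p₀)/p₁ = (0.391 − 0.0969) / 0.391 ≈ 0.75217.
Attributable cases ≈ PN × (exposed cases) = 0.75217 × 840 ≈ 631.83.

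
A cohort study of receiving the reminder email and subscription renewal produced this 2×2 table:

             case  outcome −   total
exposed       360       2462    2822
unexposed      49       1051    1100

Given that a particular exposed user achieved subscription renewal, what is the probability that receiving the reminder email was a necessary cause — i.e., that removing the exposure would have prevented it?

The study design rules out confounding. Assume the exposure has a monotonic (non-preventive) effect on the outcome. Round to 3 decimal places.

p₁ = P(outcome | exposed) = 360/2822 = 0.12757
p₀ = P(outcome | unexposed) = 49/1100 = 0.044545
Under exogeneity and monotonicity, PN = (p₁ − p₀)/p₁.
PN = (0.12757 − 0.044545) / 0.12757 ≈ 0.6508

PN ≈ 0.651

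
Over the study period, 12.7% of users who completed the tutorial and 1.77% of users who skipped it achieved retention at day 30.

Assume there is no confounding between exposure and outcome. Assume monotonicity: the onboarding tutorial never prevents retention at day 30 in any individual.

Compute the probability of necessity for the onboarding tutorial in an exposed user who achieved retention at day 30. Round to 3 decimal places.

p₁ = 0.127, p₀ = 0.0177.
Under exogeneity and monotonicity, PN = (p₁ − p₀) / p₁.
PN = (0.127 − 0.0177) / 0.127 = 0.1093 / 0.127 ≈ 0.8606

PN ≈ 0.861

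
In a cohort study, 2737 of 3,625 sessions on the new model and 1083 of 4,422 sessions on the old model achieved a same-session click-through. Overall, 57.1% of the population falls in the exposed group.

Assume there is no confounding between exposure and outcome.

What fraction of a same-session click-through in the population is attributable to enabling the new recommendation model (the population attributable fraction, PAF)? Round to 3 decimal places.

p₁ = P(outcome | exposed) = 2737/3625 = 0.75503
p₀ = P(outcome | unexposed) = 1083/4422 = 0.24491
Overall risk P(Y=1) = π·p₁ + (1−π)·p₀ = 0.571×0.75503 + 0.429×0.24491 = 0.53619.
Under exogeneity, PAF = [P(Y=1) − p₀] / P(Y=1).
PAF = (0.53619 − 0.24491) / 0.53619 ≈ 0.5432

PAF ≈ 0.543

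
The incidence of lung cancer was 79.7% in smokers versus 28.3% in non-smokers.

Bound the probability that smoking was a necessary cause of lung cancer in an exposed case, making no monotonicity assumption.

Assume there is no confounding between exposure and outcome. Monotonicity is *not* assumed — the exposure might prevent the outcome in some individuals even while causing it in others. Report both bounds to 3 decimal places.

p₁ = 0.797, p₀ = 0.283.
Under exogeneity alone the bounds on PN are max{0,(p₁−p₀)/p₁} ≤ PN ≤ min{1,(1−p₀)/p₁}.
  lower = (p₁ − p₀)/p₁ = 0.514 / 0.797 ≈ 0.6449
  upper = min{1, (1 − p₀)/p₁} = 0.717 / 0.797 ≈ 0.8996

0.645 ≤ PN ≤ 0.900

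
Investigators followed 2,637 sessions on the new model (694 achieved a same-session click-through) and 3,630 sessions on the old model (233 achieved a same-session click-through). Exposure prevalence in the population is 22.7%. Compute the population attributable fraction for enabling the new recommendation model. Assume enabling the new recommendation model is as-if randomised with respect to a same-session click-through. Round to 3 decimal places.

PAF ≈ 0.413

p₁ = P(outcome | exposed) = 694/2637 = 0.26318
p₀ = P(outcome | unexposed) = 233/3630 = 0.064187
Overall risk P(Y=1) = π·p₁ + (1−π)·p₀ = 0.227×0.26318 + 0.773×0.064187 = 0.10936.
Under exogeneity, PAF = [P(Y=1) − p₀] / P(Y=1).
PAF = (0.10936 − 0.064187) / 0.10936 ≈ 0.4131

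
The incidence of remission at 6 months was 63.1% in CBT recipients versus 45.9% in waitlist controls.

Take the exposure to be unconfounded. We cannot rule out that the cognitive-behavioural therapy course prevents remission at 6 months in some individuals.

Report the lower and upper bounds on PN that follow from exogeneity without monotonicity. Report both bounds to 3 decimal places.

p₁ = 0.631, p₀ = 0.459.
Under exogeneity alone the bounds on PN are max{0,(p₁−p₀)/p₁} ≤ PN ≤ min{1,(1−p₀)/p₁}.
  lower = (p₁ − p₀)/p₁ = 0.172 / 0.631 ≈ 0.2726
  upper = min{1, (1 − p₀)/p₁} = 0.541 / 0.631 ≈ 0.8574

0.273 ≤ PN ≤ 0.857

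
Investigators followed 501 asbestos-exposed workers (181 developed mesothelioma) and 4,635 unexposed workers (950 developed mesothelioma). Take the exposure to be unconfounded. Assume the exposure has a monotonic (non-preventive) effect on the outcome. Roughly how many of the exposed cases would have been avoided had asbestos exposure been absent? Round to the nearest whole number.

about 78 cases

p₁ = P(outcome | exposed) = 181/501 = 0.36128
p₀ = P(outcome | unexposed) = 950/4635 = 0.20496
PN = (p₁ − p₀)/p₁ = (0.36128 − 0.20496) / 0.36128 ≈ 0.43267.
Attributable cases ≈ PN × (exposed cases) = 0.43267 × 181 ≈ 78.31.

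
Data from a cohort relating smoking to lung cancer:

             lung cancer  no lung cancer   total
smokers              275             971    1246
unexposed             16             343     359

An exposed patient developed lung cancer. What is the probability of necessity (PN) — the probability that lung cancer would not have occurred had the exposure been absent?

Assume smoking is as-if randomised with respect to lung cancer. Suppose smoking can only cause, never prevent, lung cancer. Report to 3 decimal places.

p₁ = P(outcome | exposed) = 275/1246 = 0.22071
p₀ = P(outcome | unexposed) = 16/359 = 0.044568
Under exogeneity and monotonicity, PN = (p₁ − p₀)/p₁.
PN = (0.22071 − 0.044568) / 0.22071 ≈ 0.7981

PN ≈ 0.798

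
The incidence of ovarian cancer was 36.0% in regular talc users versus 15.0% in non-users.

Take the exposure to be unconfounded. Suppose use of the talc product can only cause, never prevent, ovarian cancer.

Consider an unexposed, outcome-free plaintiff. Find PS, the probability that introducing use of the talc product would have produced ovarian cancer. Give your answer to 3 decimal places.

p₁ = 0.36, p₀ = 0.15.
Under exogeneity and monotonicity, PS = (p₁ − p₀) / (1 − p₀).
PS = (0.36 − 0.15) / (1 − 0.15) = 0.21 / 0.85 ≈ 0.2471

PS ≈ 0.247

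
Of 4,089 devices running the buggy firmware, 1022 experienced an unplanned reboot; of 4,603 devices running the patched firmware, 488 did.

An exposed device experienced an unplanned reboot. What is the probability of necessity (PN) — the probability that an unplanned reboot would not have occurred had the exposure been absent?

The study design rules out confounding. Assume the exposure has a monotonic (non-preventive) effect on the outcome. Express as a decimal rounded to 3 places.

PN ≈ 0.576

p₁ = P(outcome | exposed) = 1022/4089 = 0.24994
p₀ = P(outcome | unexposed) = 488/4603 = 0.10602
Under exogeneity and monotonicity, PN = (p₁ − p₀) / p₁.
PN = (0.24994 − 0.10602) / 0.24994 = 0.14392 / 0.24994 ≈ 0.5758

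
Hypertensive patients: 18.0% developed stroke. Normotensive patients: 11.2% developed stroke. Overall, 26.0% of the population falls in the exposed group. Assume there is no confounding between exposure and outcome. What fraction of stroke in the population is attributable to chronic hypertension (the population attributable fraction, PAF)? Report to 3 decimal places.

p₁ = 0.18, p₀ = 0.112.
Overall risk P(Y=1) = π·p₁ + (1−π)·p₀ = 0.26×0.18 + 0.74×0.112 = 0.12968.
Under exogeneity, PAF = [P(Y=1) − p₀] / P(Y=1).
PAF = (0.12968 − 0.112) / 0.12968 ≈ 0.1363

PAF ≈ 0.136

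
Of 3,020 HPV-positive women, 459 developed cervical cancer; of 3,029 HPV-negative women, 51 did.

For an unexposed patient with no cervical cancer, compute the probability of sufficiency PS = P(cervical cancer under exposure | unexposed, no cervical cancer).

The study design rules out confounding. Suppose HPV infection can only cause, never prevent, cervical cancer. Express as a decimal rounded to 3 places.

PS ≈ 0.137

p₁ = P(outcome | exposed) = 459/3020 = 0.15199
p₀ = P(outcome | unexposed) = 51/3029 = 0.016837
Under exogeneity and monotonicity, PS = (p₁ − p₀) / (1 − p₀).
PS = (0.15199 − 0.016837) / (1 − 0.016837) = 0.13515 / 0.98316 ≈ 0.1375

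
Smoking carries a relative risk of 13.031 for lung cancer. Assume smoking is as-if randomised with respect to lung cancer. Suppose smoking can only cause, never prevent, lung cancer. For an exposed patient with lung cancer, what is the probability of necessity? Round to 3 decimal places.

Under exogeneity and monotonicity, PN = (RR − 1) / RR = 1 − 1/RR.
PN = (13.031 − 1) / 13.031 = 12.03 / 13.031 ≈ 0.9233

PN ≈ 0.923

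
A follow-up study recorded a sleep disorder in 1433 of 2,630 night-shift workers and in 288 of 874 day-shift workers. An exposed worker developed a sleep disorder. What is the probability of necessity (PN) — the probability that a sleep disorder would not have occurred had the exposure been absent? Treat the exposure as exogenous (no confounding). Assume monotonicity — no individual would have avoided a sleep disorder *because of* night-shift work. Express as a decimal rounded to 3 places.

p₁ = P(outcome | exposed) = 1433/2630 = 0.54487
p₀ = P(outcome | unexposed) = 288/874 = 0.32952
Under exogeneity and monotonicity, PN = (p₁ − p₀) / p₁.
PN = (0.54487 − 0.32952) / 0.54487 = 0.21535 / 0.54487 ≈ 0.3952

PN ≈ 0.395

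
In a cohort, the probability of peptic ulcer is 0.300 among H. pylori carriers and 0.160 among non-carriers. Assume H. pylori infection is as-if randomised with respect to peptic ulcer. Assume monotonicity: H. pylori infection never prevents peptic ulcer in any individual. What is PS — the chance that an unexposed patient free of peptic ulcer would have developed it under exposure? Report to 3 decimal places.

Let p₁ = 0.3, p₀ = 0.16.
Under exogeneity and monotonicity, PS = (p₁ − p₀) / (1 − p₀).
PS = (0.3 − 0.16) / (1 − 0.16) = 0.14 / 0.84 ≈ 0.1667

PS ≈ 0.167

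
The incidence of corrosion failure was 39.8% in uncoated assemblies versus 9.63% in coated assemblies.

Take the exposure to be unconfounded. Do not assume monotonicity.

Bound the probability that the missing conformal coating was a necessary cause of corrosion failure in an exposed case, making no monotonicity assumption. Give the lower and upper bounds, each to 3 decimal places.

p₁ = 0.398, p₀ = 0.0963.
Under exogeneity alone the bounds on PN are max{0,(p₁−p₀)/p₁} ≤ PN ≤ min{1,(1−p₀)/p₁}.
  lower = (p₁ − p₀)/p₁ = 0.3017 / 0.398 ≈ 0.7580
  upper = min{1, (1 − p₀)/p₁} = 0.9037 / 0.398 ≈ 2.2706 → capped at 1

0.758 ≤ PN ≤ 1.000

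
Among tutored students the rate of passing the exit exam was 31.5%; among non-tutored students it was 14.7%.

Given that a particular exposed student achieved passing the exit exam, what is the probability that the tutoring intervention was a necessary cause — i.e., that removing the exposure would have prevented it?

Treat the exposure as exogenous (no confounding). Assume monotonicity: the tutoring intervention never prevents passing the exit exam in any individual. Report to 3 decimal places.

p₁ = 0.315, p₀ = 0.147.
Under exogeneity and monotonicity, PN = (p₁ − p₀) / p₁.
PN = (0.315 − 0.147) / 0.315 = 0.168 / 0.315 ≈ 0.5333

PN ≈ 0.533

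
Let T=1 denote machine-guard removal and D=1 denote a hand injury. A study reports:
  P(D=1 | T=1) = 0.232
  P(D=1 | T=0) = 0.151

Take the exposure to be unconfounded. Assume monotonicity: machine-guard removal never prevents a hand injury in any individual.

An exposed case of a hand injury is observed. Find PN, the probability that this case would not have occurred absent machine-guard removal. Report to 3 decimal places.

Let p₁ = 0.232, p₀ = 0.151.
Under exogeneity and monotonicity, PN = (p₁ − p₀) / p₁.
PN = (0.232 − 0.151) / 0.232 = 0.081 / 0.232 ≈ 0.3491

PN ≈ 0.349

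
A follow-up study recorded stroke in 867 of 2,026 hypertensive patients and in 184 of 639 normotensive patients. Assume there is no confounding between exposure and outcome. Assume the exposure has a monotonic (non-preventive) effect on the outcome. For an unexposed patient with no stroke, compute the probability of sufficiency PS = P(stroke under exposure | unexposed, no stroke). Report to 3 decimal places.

p₁ = P(outcome | exposed) = 867/2026 = 0.42794
p₀ = P(outcome | unexposed) = 184/639 = 0.28795
Under exogeneity and monotonicity, PS = (p₁ − p₀) / (1 − p₀).
PS = (0.42794 − 0.28795) / (1 − 0.28795) = 0.13999 / 0.71205 ≈ 0.1966

PS ≈ 0.197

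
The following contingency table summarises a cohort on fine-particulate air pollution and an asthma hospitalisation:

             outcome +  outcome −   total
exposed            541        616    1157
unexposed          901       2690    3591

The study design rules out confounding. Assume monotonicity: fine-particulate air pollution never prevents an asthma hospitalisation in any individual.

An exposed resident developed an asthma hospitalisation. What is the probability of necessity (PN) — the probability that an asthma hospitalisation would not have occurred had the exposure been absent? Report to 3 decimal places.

p₁ = P(outcome | exposed) = 541/1157 = 0.46759
p₀ = P(outcome | unexposed) = 901/3591 = 0.25091
Under exogeneity and monotonicity, PN = (p₁ − p₀)/p₁.
PN = (0.46759 − 0.25091) / 0.46759 ≈ 0.4634

PN ≈ 0.463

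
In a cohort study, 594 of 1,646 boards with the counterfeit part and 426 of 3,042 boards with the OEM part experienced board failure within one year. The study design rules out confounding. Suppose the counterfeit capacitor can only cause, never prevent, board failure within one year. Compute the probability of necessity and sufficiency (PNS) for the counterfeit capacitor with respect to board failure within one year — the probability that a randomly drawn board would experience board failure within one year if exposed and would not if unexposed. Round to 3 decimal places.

PNS ≈ 0.221

p₁ = P(outcome | exposed) = 594/1646 = 0.36087
p₀ = P(outcome | unexposed) = 426/3042 = 0.14004
Under exogeneity and monotonicity, PNS = p₁ − p₀.
PNS = 0.36087 − 0.14004 = 0.22084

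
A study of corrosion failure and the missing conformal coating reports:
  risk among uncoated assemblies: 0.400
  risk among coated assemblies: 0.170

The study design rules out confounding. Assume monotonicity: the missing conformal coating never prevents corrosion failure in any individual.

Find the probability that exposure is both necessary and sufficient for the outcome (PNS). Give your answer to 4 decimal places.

Let p₁ = 0.4, p₀ = 0.17.
Under exogeneity and monotonicity, PNS = p₁ − p₀.
PNS = 0.4 − 0.17 = 0.23

PNS ≈ 0.2300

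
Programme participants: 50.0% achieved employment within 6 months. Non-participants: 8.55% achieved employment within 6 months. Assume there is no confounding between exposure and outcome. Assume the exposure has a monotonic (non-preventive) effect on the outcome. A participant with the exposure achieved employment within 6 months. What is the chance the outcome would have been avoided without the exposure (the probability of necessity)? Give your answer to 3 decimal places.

PN ≈ 0.829

p₁ = 0.5, p₀ = 0.0855.
Under exogeneity and monotonicity, PN = (p₁ − p₀) / p₁.
PN = (0.5 − 0.0855) / 0.5 = 0.4145 / 0.5 ≈ 0.8290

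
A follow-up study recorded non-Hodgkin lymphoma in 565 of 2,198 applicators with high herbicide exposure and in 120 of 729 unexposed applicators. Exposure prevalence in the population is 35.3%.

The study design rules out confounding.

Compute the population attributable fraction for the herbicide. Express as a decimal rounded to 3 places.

p₁ = P(outcome | exposed) = 565/2198 = 0.25705
p₀ = P(outcome | unexposed) = 120/729 = 0.16461
Overall risk P(Y=1) = π·p₁ + (1−π)·p₀ = 0.353×0.25705 + 0.647×0.16461 = 0.19724.
Under exogeneity, PAF = [P(Y=1) − p₀] / P(Y=1).
PAF = (0.19724 − 0.16461) / 0.19724 ≈ 0.1654

PAF ≈ 0.165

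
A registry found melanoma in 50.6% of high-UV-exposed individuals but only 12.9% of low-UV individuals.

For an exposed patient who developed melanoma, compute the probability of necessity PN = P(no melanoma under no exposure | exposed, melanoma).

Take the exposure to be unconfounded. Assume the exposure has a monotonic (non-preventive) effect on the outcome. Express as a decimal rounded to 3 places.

PN ≈ 0.745

p₁ = 0.506, p₀ = 0.129.
Under exogeneity and monotonicity, PN = (p₁ − p₀) / p₁.
PN = (0.506 − 0.129) / 0.506 = 0.377 / 0.506 ≈ 0.7451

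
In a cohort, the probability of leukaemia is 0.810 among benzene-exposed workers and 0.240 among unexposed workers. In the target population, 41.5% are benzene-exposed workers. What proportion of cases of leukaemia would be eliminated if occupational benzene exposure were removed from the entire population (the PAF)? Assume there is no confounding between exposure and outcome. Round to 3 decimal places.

PAF ≈ 0.496

Let p₁ = 0.81, p₀ = 0.24.
Overall risk P(Y=1) = π·p₁ + (1−π)·p₀ = 0.415×0.81 + 0.585×0.24 = 0.47655.
Under exogeneity, PAF = [P(Y=1) − p₀] / P(Y=1).
PAF = (0.47655 − 0.24) / 0.47655 ≈ 0.4964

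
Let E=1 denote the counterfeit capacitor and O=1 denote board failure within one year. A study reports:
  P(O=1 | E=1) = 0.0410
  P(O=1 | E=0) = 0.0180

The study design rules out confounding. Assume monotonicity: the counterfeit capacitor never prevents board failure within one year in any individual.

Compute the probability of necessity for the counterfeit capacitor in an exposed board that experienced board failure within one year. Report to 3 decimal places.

PN ≈ 0.561

Let p₁ = 0.041, p₀ = 0.018.
Under exogeneity and monotonicity, PN = (p₁ − p₀) / p₁.
PN = (0.041 − 0.018) / 0.041 = 0.023 / 0.041 ≈ 0.5610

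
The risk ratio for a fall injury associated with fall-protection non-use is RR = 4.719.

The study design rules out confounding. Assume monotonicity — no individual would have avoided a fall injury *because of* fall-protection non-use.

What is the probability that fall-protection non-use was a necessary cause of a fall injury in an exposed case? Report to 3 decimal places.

PN ≈ 0.788

Under exogeneity and monotonicity, PN = (RR − 1) / RR = 1 − 1/RR.
PN = (4.719 − 1) / 4.719 = 3.719 / 4.719 ≈ 0.7881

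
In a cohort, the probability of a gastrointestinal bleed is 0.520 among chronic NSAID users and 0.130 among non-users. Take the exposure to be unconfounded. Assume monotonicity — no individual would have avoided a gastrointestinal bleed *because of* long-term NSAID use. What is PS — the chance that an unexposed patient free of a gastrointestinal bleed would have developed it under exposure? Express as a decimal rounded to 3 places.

PS ≈ 0.448

Let p₁ = 0.52, p₀ = 0.13.
Under exogeneity and monotonicity, PS = (p₁ − p₀) / (1 − p₀).
PS = (0.52 − 0.13) / (1 − 0.13) = 0.39 / 0.87 ≈ 0.4483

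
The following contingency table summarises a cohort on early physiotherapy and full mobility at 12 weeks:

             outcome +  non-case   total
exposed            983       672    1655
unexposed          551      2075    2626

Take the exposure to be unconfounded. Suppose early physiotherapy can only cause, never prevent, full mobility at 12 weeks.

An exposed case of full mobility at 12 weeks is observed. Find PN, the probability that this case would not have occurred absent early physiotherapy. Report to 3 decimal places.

p₁ = P(outcome | exposed) = 983/1655 = 0.59396
p₀ = P(outcome | unexposed) = 551/2626 = 0.20982
Under exogeneity and monotonicity, PN = (p₁ − p₀) / p₁.
PN = (0.59396 − 0.20982) / 0.59396 = 0.38413 / 0.59396 ≈ 0.6467

PN ≈ 0.647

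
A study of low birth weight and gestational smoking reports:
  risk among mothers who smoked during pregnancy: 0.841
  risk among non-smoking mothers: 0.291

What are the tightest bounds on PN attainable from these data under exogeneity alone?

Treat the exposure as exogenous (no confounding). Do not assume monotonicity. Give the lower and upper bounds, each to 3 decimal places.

Let p₁ = 0.841, p₀ = 0.291.
Under exogeneity alone the bounds on PN are max{0,(p₁−p₀)/p₁} ≤ PN ≤ min{1,(1−p₀)/p₁}.
  lower = (p₁ − p₀)/p₁ = 0.55 / 0.841 ≈ 0.6540
  upper = min{1, (1 − p₀)/p₁} = 0.709 / 0.841 ≈ 0.8430

0.654 ≤ PN ≤ 0.843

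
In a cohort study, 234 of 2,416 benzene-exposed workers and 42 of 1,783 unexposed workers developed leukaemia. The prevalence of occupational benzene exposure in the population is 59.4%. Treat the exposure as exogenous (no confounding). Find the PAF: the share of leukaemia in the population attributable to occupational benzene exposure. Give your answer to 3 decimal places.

PAF ≈ 0.649

p₁ = P(outcome | exposed) = 234/2416 = 0.096854
p₀ = P(outcome | unexposed) = 42/1783 = 0.023556
Overall risk P(Y=1) = π·p₁ + (1−π)·p₀ = 0.594×0.096854 + 0.406×0.023556 = 0.067095.
Under exogeneity, PAF = [P(Y=1) − p₀] / P(Y=1).
PAF = (0.067095 − 0.023556) / 0.067095 ≈ 0.6489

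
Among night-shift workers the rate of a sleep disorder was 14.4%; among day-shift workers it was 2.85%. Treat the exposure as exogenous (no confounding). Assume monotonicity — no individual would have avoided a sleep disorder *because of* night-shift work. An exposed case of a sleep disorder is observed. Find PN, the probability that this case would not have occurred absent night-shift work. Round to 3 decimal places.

p₁ = 0.144, p₀ = 0.0285.
Under exogeneity and monotonicity, PN = (p₁ − p₀) / p₁.
PN = (0.144 − 0.0285) / 0.144 = 0.1155 / 0.144 ≈ 0.8021

PN ≈ 0.802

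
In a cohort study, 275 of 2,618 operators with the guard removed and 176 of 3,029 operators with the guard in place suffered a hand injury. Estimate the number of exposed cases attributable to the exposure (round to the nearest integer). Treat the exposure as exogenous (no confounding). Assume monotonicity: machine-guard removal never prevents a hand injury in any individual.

about 123 cases

p₁ = P(outcome | exposed) = 275/2618 = 0.10504
p₀ = P(outcome | unexposed) = 176/3029 = 0.058105
PN = (p₁ − p₀)/p₁ = (0.10504 − 0.058105) / 0.10504 ≈ 0.44684.
Attributable cases ≈ PN × (exposed cases) = 0.44684 × 275 ≈ 122.88.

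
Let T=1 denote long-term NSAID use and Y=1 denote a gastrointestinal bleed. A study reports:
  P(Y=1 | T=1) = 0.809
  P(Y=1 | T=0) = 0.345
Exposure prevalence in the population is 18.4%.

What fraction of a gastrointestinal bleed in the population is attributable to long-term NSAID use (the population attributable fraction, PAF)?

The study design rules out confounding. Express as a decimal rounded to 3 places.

Let p₁ = 0.809, p₀ = 0.345.
Overall risk P(Y=1) = π·p₁ + (1−π)·p₀ = 0.184×0.809 + 0.816×0.345 = 0.43038.
Under exogeneity, PAF = [P(Y=1) − p₀] / P(Y=1).
PAF = (0.43038 − 0.345) / 0.43038 ≈ 0.1984

PAF ≈ 0.198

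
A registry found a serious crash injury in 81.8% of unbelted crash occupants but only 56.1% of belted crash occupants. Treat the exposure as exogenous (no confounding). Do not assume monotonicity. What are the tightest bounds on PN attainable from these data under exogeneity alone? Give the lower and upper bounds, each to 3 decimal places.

0.314 ≤ PN ≤ 0.537

p₁ = 0.818, p₀ = 0.561.
Under exogeneity alone the bounds on PN are max{0,(p₁−p₀)/p₁} ≤ PN ≤ min{1,(1−p₀)/p₁}.
  lower = (p₁ − p₀)/p₁ = 0.257 / 0.818 ≈ 0.3142
  upper = min{1, (1 − p₀)/p₁} = 0.439 / 0.818 ≈ 0.5367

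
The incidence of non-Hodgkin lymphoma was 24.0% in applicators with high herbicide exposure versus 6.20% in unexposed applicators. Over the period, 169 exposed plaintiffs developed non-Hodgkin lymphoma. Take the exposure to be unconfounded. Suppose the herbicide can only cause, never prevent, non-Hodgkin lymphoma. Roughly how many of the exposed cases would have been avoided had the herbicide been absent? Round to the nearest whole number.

about 125 cases

p₁ = 0.24, p₀ = 0.062.
PN = (p₁ − p₀)/p₁ = (0.24 − 0.062) / 0.24 ≈ 0.74167.
Attributable cases ≈ PN × (exposed cases) = 0.74167 × 169 ≈ 125.34.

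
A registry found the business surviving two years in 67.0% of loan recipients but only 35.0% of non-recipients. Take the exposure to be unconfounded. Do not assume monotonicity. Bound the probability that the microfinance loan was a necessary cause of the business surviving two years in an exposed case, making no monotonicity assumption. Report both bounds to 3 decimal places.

p₁ = 0.67, p₀ = 0.35.
Under exogeneity alone the bounds on PN are max{0,(p₁−p₀)/p₁} ≤ PN ≤ min{1,(1−p₀)/p₁}.
  lower = (p₁ − p₀)/p₁ = 0.32 / 0.67 ≈ 0.4776
  upper = min{1, (1 − p₀)/p₁} = 0.65 / 0.67 ≈ 0.9701

0.478 ≤ PN ≤ 0.970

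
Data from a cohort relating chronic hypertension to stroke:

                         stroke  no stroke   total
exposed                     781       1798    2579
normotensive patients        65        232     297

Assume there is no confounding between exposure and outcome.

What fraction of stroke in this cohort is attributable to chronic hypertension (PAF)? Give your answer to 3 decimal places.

PAF ≈ 0.256

p₁ = P(outcome | exposed) = 781/2579 = 0.30283
p₀ = P(outcome | unexposed) = 65/297 = 0.21886
Exposure prevalence π = 2579/2876 = 0.89673; overall risk P(Y=1) = 0.29416.
Under exogeneity, PAF = [P(Y=1) − p₀]/P(Y=1).
PAF = (0.29416 − 0.21886) / 0.29416 ≈ 0.2560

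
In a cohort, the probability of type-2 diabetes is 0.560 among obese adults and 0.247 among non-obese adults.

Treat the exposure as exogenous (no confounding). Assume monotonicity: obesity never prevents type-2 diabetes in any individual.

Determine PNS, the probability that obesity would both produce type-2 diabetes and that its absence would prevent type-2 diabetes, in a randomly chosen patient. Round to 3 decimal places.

PNS ≈ 0.313

Let p₁ = 0.56, p₀ = 0.247.
Under exogeneity and monotonicity, PNS = p₁ − p₀.
PNS = 0.56 − 0.247 = 0.313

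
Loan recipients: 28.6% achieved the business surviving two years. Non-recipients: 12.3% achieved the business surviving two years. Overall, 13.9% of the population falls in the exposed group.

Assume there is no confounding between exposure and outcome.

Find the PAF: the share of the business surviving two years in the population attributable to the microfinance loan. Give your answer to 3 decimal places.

p₁ = 0.286, p₀ = 0.123.
Overall risk P(Y=1) = π·p₁ + (1−π)·p₀ = 0.139×0.286 + 0.861×0.123 = 0.14566.
Under exogeneity, PAF = [P(Y=1) − p₀] / P(Y=1).
PAF = (0.14566 − 0.123) / 0.14566 ≈ 0.1556

PAF ≈ 0.156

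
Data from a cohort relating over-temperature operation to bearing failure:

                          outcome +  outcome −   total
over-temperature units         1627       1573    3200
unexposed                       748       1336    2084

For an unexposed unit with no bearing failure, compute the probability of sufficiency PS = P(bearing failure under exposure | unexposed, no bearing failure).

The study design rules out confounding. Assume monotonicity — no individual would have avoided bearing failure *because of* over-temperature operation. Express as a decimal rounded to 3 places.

p₁ = P(outcome | exposed) = 1627/3200 = 0.50844
p₀ = P(outcome | unexposed) = 748/2084 = 0.35893
Under exogeneity and monotonicity, PS = (p₁ − p₀)/(1 − p₀).
PS = (0.50844 − 0.35893) / 0.64107 ≈ 0.2332

PS ≈ 0.233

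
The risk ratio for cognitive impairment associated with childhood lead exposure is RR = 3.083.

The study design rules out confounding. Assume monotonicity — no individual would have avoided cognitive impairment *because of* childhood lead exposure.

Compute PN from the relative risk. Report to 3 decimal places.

Under exogeneity and monotonicity, PN = (RR − 1) / RR = 1 − 1/RR.
PN = (3.083 − 1) / 3.083 = 2.083 / 3.083 ≈ 0.6756

PN ≈ 0.676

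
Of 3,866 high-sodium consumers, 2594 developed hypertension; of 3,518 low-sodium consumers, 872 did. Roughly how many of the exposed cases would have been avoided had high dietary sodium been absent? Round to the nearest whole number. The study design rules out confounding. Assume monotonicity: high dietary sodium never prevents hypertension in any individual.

p₁ = P(outcome | exposed) = 2594/3866 = 0.67098
p₀ = P(outcome | unexposed) = 872/3518 = 0.24787
PN = (p₁ − p₀)/p₁ = (0.67098 − 0.24787) / 0.67098 ≈ 0.63059.
Attributable cases ≈ PN × (exposed cases) = 0.63059 × 2594 ≈ 1635.74.

about 1636 cases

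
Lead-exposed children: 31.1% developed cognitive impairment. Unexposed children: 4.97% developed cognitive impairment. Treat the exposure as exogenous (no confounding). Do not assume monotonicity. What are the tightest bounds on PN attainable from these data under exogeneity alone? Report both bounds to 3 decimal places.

p₁ = 0.311, p₀ = 0.0497.
Under exogeneity alone the bounds on PN are max{0,(p₁−p₀)/p₁} ≤ PN ≤ min{1,(1−p₀)/p₁}.
  lower = (p₁ − p₀)/p₁ = 0.2613 / 0.311 ≈ 0.8402
  upper = min{1, (1 − p₀)/p₁} = 0.9503 / 0.311 ≈ 3.0556 → capped at 1

0.840 ≤ PN ≤ 1.000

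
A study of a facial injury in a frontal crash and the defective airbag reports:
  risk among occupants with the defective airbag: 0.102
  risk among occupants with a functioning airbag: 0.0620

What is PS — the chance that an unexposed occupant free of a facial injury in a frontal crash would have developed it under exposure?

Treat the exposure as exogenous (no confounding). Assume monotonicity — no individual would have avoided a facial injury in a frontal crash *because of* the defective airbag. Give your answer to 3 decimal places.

PS ≈ 0.043

Let p₁ = 0.102, p₀ = 0.062.
Under exogeneity and monotonicity, PS = (p₁ − p₀) / (1 − p₀).
PS = (0.102 − 0.062) / (1 − 0.062) = 0.04 / 0.938 ≈ 0.0426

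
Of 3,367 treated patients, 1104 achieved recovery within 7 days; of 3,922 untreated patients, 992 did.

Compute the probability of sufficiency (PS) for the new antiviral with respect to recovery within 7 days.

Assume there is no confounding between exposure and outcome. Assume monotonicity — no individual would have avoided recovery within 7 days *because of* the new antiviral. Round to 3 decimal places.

PS ≈ 0.100

p₁ = P(outcome | exposed) = 1104/3367 = 0.32789
p₀ = P(outcome | unexposed) = 992/3922 = 0.25293
Under exogeneity and monotonicity, PS = (p₁ − p₀) / (1 − p₀).
PS = (0.32789 − 0.25293) / (1 − 0.25293) = 0.074956 / 0.74707 ≈ 0.1003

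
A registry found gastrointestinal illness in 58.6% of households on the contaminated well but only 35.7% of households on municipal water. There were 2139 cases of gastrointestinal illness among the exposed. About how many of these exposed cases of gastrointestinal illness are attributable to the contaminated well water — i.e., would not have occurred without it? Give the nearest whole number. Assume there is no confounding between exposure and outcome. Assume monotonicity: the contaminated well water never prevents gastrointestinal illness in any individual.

p₁ = 0.586, p₀ = 0.357.
PN = (p₁ − p₀)/p₁ = (0.586 − 0.357) / 0.586 ≈ 0.39078.
Attributable cases ≈ PN × (exposed cases) = 0.39078 × 2139 ≈ 835.89.

about 836 cases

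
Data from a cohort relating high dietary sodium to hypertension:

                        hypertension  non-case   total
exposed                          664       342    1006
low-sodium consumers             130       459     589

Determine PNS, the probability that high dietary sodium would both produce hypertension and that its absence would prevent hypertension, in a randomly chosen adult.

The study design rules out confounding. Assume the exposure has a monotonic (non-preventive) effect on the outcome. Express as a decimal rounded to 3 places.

PNS ≈ 0.439

p₁ = P(outcome | exposed) = 664/1006 = 0.66004
p₀ = P(outcome | unexposed) = 130/589 = 0.22071
Under exogeneity and monotonicity, PNS = p₁ − p₀.
PNS = 0.66004 − 0.22071 = 0.43933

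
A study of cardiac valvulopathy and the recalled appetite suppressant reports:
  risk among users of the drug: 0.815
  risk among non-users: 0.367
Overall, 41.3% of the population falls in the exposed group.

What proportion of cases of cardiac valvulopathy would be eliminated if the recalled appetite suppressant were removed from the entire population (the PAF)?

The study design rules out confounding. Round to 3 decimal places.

PAF ≈ 0.335

Let p₁ = 0.815, p₀ = 0.367.
Overall risk P(Y=1) = π·p₁ + (1−π)·p₀ = 0.413×0.815 + 0.587×0.367 = 0.55202.
Under exogeneity, PAF = [P(Y=1) − p₀] / P(Y=1).
PAF = (0.55202 − 0.367) / 0.55202 ≈ 0.3352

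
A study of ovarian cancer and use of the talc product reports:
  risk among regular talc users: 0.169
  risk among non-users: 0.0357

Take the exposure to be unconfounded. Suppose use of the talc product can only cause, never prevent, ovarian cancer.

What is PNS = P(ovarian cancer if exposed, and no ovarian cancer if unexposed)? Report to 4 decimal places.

Let p₁ = 0.169, p₀ = 0.0357.
Under exogeneity and monotonicity, PNS = p₁ − p₀.
PNS = 0.169 − 0.0357 = 0.1333

PNS ≈ 0.1333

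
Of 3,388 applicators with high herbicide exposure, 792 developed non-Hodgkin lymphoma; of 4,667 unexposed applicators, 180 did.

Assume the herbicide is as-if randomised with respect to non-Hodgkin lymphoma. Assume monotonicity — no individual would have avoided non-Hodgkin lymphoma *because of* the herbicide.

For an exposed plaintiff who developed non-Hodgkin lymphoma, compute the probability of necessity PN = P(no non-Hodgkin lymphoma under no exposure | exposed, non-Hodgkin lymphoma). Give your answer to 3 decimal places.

p₁ = P(outcome | exposed) = 792/3388 = 0.23377
p₀ = P(outcome | unexposed) = 180/4667 = 0.038569
Under exogeneity and monotonicity, PN = (p₁ − p₀) / p₁.
PN = (0.23377 − 0.038569) / 0.23377 = 0.1952 / 0.23377 ≈ 0.8350

PN ≈ 0.835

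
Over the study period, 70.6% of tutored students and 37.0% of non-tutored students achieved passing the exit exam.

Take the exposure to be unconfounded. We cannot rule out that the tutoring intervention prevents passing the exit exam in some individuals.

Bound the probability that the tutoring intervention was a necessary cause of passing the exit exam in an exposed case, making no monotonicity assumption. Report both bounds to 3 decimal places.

p₁ = 0.706, p₀ = 0.37.
Under exogeneity alone the bounds on PN are max{0,(p₁−p₀)/p₁} ≤ PN ≤ min{1,(1−p₀)/p₁}.
  lower = (p₁ − p₀)/p₁ = 0.336 / 0.706 ≈ 0.4759
  upper = min{1, (1 − p₀)/p₁} = 0.63 / 0.706 ≈ 0.8924

0.476 ≤ PN ≤ 0.892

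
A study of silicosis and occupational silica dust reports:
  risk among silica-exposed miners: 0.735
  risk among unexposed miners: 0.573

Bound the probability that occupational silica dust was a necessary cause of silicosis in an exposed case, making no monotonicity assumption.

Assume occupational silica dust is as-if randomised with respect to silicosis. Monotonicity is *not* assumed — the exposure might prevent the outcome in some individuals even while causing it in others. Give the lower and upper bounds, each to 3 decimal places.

0.220 ≤ PN ≤ 0.581

Let p₁ = 0.735, p₀ = 0.573.
Under exogeneity alone the bounds on PN are max{0,(p₁−p₀)/p₁} ≤ PN ≤ min{1,(1−p₀)/p₁}.
  lower = (p₁ − p₀)/p₁ = 0.162 / 0.735 ≈ 0.2204
  upper = min{1, (1 − p₀)/p₁} = 0.427 / 0.735 ≈ 0.5810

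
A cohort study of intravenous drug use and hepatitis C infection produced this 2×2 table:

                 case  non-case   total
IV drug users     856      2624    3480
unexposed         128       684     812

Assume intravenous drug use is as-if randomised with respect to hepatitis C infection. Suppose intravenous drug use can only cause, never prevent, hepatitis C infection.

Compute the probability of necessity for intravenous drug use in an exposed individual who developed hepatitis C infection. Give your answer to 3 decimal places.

p₁ = P(outcome | exposed) = 856/3480 = 0.24598
p₀ = P(outcome | unexposed) = 128/812 = 0.15764
Under exogeneity and monotonicity, PN = (p₁ − p₀)/p₁.
PN = (0.24598 − 0.15764) / 0.24598 ≈ 0.3591

PN ≈ 0.359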